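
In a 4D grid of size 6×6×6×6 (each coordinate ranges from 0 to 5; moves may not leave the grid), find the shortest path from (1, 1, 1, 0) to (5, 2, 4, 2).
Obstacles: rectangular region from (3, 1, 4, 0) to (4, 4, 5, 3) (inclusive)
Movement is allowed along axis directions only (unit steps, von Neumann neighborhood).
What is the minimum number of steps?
10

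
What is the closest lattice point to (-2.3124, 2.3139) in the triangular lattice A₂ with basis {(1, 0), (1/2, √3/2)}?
(-2.5, 2.598)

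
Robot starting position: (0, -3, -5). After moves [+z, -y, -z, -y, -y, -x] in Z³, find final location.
(-1, -6, -5)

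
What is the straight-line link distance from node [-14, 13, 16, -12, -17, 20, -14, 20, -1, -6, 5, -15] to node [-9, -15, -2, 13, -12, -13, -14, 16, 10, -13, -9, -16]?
57.0526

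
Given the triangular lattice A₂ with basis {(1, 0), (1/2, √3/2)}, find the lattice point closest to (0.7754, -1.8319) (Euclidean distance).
(1, -1.732)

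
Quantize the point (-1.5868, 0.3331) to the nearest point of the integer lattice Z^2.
(-2, 0)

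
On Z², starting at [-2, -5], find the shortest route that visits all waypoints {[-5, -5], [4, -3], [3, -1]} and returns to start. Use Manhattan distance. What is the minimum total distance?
26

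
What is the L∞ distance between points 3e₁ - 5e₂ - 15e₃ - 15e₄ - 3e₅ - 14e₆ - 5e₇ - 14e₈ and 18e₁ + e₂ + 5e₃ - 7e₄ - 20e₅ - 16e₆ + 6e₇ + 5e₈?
20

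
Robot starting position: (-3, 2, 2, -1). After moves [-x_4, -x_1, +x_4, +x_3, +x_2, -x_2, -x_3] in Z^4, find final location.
(-4, 2, 2, -1)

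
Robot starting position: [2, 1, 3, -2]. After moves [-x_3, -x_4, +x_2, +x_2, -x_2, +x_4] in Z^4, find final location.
(2, 2, 2, -2)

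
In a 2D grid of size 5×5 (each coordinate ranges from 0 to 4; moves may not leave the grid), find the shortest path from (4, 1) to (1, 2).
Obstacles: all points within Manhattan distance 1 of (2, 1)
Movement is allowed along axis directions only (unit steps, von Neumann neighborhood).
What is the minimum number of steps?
6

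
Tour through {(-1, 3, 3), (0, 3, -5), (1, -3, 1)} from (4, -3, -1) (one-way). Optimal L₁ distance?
24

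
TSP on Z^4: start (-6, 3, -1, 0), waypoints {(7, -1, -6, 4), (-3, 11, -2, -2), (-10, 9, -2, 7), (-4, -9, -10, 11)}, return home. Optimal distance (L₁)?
124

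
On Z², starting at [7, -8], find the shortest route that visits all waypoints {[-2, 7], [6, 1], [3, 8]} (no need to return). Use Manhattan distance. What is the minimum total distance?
26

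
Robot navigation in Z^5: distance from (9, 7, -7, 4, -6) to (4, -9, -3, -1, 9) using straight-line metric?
23.388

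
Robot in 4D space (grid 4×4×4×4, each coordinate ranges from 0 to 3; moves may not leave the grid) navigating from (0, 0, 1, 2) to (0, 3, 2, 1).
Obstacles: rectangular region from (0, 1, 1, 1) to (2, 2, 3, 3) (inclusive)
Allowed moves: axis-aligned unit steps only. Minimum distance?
7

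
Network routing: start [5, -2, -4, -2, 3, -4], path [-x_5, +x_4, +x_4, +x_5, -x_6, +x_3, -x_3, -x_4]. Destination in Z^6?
(5, -2, -4, -1, 3, -5)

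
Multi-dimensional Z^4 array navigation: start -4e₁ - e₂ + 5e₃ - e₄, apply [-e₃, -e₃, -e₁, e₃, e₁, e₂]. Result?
(-4, 0, 4, -1)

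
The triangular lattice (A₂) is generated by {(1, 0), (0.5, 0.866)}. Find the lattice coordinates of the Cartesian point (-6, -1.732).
-5b₁ - 2b₂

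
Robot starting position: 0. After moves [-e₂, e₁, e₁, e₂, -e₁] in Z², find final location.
(1, 0)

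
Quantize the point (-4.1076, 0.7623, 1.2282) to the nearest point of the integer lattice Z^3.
(-4, 1, 1)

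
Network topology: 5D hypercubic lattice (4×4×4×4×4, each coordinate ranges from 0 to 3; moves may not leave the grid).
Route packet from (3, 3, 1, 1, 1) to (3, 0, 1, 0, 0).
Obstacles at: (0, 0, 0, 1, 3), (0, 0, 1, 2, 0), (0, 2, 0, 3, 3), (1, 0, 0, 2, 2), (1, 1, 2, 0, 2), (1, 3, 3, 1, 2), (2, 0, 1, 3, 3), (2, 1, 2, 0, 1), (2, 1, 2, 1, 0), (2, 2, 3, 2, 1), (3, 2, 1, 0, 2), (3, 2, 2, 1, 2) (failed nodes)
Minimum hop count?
5
(one shortest path: (3, 3, 1, 1, 1) → (3, 2, 1, 1, 1) → (3, 1, 1, 1, 1) → (3, 0, 1, 1, 1) → (3, 0, 1, 0, 1) → (3, 0, 1, 0, 0))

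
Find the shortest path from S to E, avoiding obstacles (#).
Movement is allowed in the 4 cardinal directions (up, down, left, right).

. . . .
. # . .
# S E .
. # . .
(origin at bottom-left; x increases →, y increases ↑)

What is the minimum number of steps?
1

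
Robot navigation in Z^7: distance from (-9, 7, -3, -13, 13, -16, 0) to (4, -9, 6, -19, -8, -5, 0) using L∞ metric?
21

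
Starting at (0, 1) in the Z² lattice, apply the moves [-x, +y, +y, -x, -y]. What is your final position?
(-2, 2)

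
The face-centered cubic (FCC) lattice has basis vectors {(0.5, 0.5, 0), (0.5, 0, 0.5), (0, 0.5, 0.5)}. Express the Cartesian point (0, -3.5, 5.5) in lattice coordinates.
-9b₁ + 9b₂ + 2b₃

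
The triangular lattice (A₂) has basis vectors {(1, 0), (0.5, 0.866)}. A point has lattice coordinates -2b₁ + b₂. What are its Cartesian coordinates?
(-1.5, 0.866)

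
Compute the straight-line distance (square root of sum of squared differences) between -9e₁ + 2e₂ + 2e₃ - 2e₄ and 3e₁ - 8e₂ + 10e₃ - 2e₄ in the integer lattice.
17.5499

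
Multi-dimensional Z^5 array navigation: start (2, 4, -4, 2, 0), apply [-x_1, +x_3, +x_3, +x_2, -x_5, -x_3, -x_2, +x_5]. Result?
(1, 4, -3, 2, 0)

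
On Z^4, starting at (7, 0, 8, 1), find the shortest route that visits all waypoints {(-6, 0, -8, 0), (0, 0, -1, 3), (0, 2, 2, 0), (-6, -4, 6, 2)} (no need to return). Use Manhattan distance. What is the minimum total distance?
60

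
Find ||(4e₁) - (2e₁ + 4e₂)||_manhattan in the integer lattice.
6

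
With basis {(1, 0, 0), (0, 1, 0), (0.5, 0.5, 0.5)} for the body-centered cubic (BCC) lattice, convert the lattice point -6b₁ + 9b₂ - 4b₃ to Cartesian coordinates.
(-8, 7, -2)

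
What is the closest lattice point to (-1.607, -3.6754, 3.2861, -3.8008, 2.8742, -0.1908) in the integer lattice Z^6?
(-2, -4, 3, -4, 3, 0)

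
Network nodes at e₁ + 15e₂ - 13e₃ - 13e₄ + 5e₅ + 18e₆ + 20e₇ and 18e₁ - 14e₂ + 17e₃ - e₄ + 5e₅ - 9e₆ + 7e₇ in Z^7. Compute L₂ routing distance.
55.4256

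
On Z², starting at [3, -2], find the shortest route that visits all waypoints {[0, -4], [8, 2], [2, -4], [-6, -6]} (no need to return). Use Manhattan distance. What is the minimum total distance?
31
(one optimal route: (3, -2) → (8, 2) → (2, -4) → (0, -4) → (-6, -6))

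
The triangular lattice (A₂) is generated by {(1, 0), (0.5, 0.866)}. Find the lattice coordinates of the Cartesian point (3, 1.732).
2b₁ + 2b₂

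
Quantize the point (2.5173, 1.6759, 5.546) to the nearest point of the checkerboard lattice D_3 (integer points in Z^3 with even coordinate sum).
(2, 2, 6)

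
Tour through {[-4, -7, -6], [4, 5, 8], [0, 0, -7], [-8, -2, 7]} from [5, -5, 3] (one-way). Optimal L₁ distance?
70
(one optimal route: (5, -5, 3) → (4, 5, 8) → (-8, -2, 7) → (-4, -7, -6) → (0, 0, -7))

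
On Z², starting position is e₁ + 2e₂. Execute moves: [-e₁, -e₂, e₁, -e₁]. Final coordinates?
(0, 1)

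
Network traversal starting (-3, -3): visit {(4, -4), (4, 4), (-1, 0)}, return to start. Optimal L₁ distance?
30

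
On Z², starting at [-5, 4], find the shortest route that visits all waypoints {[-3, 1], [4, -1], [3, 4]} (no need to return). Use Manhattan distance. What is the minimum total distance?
20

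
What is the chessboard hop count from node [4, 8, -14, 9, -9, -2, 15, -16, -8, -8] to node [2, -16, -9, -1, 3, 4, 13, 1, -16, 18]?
26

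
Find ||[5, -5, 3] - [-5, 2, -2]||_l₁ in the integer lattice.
22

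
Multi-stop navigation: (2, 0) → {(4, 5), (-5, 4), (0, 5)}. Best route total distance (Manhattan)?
17
(one optimal route: (2, 0) → (4, 5) → (0, 5) → (-5, 4))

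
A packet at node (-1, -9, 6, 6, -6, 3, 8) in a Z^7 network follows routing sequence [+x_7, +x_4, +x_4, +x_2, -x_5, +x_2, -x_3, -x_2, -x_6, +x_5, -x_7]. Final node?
(-1, -8, 5, 8, -6, 2, 8)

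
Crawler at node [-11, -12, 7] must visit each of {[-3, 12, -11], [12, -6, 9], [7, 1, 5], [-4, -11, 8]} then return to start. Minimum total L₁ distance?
134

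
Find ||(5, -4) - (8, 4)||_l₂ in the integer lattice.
8.544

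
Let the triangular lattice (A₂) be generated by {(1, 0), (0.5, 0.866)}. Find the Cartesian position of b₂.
(0.5, 0.866)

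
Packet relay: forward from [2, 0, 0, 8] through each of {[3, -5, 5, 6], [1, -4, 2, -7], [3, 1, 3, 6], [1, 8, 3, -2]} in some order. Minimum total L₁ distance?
52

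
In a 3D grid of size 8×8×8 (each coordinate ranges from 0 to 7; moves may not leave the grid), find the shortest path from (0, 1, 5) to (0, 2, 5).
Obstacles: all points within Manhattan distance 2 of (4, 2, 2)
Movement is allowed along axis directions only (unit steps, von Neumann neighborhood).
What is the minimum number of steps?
1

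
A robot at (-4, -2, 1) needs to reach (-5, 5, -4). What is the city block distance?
13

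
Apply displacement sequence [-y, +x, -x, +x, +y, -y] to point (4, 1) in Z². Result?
(5, 0)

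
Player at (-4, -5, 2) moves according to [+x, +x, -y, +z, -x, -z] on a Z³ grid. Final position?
(-3, -6, 2)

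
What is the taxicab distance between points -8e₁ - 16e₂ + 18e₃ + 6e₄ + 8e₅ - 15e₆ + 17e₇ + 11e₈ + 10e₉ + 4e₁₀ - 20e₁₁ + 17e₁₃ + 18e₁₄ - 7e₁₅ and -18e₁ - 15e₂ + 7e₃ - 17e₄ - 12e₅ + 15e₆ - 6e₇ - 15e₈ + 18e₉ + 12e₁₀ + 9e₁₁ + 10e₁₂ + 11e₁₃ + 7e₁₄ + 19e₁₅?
242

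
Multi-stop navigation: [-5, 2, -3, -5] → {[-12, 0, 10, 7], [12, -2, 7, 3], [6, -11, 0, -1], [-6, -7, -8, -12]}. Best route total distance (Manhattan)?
116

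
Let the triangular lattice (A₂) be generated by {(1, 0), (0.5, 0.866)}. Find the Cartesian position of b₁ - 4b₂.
(-1, -3.464)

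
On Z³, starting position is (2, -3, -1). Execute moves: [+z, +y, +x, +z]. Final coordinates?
(3, -2, 1)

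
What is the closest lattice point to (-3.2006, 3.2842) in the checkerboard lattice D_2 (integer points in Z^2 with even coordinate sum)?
(-3, 3)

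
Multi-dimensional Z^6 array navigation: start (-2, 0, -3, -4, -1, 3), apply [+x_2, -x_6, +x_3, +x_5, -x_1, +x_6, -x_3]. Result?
(-3, 1, -3, -4, 0, 3)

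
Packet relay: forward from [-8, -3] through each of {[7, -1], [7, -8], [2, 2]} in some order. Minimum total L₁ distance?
30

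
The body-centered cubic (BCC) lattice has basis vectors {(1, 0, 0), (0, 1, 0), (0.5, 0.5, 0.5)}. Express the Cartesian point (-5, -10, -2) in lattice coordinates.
-3b₁ - 8b₂ - 4b₃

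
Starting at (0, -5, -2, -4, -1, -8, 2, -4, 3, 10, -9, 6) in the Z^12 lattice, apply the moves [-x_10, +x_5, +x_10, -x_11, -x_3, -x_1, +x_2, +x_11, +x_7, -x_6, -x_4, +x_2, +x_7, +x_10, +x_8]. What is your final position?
(-1, -3, -3, -5, 0, -9, 4, -3, 3, 11, -9, 6)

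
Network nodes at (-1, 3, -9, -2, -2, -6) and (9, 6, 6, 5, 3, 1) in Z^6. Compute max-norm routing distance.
15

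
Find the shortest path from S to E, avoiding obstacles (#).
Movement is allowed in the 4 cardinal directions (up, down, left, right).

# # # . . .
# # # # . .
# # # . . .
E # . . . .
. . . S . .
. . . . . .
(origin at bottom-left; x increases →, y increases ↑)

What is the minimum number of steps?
4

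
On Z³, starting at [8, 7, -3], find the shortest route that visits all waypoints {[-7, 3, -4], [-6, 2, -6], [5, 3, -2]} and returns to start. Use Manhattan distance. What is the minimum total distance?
48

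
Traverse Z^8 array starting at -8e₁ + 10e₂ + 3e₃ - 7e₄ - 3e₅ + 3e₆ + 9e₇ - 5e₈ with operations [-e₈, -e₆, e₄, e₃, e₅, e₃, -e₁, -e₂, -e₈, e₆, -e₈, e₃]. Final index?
(-9, 9, 6, -6, -2, 3, 9, -8)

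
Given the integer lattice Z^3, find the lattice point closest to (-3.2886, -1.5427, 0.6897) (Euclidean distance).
(-3, -2, 1)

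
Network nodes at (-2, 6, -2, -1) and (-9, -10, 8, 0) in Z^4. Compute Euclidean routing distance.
20.1494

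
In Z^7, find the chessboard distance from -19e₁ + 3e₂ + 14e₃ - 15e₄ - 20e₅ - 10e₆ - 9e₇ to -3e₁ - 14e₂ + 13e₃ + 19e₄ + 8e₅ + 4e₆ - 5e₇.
34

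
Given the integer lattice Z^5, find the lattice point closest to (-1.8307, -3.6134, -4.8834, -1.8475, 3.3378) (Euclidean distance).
(-2, -4, -5, -2, 3)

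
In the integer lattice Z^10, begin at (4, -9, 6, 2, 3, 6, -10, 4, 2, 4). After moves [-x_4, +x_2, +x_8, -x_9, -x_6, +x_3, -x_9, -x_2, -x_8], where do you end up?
(4, -9, 7, 1, 3, 5, -10, 4, 0, 4)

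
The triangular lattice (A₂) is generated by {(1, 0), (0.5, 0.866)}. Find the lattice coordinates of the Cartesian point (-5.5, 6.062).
-9b₁ + 7b₂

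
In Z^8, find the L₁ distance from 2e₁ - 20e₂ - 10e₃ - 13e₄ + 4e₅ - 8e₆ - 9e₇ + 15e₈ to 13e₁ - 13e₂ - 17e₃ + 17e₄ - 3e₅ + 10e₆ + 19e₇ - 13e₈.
136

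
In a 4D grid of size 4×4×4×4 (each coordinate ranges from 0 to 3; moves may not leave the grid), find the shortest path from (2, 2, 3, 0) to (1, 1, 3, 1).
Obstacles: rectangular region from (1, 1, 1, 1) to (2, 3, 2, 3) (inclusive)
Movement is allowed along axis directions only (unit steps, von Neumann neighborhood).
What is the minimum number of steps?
3
(one shortest path: (2, 2, 3, 0) → (1, 2, 3, 0) → (1, 1, 3, 0) → (1, 1, 3, 1))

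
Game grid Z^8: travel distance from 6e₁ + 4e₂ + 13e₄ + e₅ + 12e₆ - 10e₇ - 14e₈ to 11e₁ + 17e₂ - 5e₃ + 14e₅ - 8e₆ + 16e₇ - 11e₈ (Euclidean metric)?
40.5216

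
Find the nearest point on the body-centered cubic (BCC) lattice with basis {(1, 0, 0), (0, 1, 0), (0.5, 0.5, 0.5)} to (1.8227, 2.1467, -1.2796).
(2, 2, -1)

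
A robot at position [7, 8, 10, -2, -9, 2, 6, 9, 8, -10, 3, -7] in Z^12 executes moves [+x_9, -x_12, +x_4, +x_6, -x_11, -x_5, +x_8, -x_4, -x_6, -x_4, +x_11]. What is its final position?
(7, 8, 10, -3, -10, 2, 6, 10, 9, -10, 3, -8)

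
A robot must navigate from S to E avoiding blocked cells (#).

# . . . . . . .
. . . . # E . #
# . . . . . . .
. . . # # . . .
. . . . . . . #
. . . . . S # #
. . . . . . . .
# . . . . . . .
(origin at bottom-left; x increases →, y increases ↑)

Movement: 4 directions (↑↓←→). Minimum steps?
4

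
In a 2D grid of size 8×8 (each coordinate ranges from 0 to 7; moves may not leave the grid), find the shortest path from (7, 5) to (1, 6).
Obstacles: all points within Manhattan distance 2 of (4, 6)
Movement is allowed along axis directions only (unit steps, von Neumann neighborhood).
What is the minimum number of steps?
11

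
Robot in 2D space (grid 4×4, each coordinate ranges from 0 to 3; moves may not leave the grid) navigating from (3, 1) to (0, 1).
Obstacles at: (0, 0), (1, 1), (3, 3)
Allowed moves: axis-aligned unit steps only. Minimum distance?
5
(one shortest path: (3, 1) → (2, 1) → (2, 2) → (1, 2) → (0, 2) → (0, 1))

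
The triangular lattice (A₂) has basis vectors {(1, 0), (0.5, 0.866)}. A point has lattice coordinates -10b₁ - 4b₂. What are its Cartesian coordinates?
(-12, -3.464)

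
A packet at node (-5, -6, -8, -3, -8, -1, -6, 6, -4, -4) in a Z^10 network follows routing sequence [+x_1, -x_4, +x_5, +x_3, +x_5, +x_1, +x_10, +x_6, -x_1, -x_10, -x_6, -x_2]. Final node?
(-4, -7, -7, -4, -6, -1, -6, 6, -4, -4)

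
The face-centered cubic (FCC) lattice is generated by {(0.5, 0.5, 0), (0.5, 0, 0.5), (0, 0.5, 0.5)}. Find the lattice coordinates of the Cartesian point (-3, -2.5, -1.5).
-4b₁ - 2b₂ - b₃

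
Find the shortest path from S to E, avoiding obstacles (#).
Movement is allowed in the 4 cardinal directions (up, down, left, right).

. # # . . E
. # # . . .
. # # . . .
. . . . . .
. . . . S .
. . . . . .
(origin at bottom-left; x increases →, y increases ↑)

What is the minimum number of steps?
5
(one shortest path: (4, 1) → (5, 1) → (5, 2) → (5, 3) → (5, 4) → (5, 5))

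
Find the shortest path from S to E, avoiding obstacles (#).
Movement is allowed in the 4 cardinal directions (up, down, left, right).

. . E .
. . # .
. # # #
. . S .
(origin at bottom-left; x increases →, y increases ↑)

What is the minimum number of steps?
7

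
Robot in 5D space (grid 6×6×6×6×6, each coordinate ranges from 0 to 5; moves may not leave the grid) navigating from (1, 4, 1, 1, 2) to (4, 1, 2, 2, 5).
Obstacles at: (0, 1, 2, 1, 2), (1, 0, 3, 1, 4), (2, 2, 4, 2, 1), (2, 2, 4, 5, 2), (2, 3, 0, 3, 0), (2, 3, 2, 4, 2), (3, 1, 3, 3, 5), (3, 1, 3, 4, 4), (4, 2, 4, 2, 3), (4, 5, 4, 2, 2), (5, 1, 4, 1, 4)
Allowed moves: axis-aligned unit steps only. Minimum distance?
11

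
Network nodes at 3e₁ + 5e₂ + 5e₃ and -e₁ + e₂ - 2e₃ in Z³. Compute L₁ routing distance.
15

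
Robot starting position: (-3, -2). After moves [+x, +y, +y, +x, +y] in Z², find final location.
(-1, 1)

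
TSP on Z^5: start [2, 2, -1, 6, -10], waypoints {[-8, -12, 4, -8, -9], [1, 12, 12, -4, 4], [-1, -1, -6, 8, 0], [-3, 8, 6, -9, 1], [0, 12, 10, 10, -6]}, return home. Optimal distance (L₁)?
192
(one optimal route: (2, 2, -1, 6, -10) → (-8, -12, 4, -8, -9) → (-3, 8, 6, -9, 1) → (1, 12, 12, -4, 4) → (0, 12, 10, 10, -6) → (-1, -1, -6, 8, 0) → (2, 2, -1, 6, -10))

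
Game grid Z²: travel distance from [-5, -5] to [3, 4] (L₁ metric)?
17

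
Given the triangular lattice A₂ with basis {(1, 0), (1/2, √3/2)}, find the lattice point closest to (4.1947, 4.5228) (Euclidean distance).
(4.5, 4.33)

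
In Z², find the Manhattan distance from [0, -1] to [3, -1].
3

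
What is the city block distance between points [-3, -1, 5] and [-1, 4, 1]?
11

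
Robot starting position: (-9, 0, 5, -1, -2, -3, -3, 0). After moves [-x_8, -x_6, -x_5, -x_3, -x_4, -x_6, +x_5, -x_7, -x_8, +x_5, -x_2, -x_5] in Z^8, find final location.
(-9, -1, 4, -2, -2, -5, -4, -2)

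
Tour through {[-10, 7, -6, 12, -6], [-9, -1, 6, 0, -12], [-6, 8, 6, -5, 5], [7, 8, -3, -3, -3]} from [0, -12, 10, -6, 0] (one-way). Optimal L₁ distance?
146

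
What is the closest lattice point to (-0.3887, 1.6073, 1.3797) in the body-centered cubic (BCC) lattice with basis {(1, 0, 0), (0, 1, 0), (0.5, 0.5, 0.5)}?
(-0.5, 1.5, 1.5)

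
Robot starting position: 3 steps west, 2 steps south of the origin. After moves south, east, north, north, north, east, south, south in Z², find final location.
(-1, -2)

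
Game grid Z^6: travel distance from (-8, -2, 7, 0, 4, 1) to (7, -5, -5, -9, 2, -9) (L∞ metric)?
15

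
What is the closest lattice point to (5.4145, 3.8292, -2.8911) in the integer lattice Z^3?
(5, 4, -3)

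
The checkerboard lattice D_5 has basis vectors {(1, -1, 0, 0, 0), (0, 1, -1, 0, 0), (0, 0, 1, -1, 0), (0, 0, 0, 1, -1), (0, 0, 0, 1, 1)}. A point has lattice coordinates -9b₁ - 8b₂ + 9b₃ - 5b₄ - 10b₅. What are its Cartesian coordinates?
(-9, 1, 17, -24, -5)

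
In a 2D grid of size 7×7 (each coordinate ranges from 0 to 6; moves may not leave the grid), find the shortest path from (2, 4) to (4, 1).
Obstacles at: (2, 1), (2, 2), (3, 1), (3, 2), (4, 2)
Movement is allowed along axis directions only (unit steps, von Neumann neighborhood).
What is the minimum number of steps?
7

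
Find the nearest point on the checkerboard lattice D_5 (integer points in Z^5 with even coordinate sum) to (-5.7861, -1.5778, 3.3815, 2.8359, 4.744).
(-6, -1, 3, 3, 5)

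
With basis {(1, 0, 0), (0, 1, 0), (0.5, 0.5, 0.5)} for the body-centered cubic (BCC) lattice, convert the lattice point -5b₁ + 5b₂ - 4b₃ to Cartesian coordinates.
(-7, 3, -2)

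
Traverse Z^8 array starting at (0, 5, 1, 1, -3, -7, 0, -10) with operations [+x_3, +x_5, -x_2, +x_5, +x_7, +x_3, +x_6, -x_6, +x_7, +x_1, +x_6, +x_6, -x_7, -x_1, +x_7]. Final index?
(0, 4, 3, 1, -1, -5, 2, -10)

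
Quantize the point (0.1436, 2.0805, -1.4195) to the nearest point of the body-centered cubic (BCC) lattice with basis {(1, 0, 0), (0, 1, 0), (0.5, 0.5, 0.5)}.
(0, 2, -1)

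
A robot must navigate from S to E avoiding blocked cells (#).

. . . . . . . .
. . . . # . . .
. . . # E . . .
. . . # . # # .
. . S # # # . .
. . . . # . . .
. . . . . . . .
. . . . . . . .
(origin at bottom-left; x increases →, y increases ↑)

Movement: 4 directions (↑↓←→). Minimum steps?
10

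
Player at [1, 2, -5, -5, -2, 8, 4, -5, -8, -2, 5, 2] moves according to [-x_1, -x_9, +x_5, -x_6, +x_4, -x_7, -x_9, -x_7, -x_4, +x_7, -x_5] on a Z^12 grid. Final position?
(0, 2, -5, -5, -2, 7, 3, -5, -10, -2, 5, 2)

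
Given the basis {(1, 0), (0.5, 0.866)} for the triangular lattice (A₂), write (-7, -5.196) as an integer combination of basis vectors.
-4b₁ - 6b₂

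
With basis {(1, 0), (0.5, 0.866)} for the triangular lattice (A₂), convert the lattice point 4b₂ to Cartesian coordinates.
(2, 3.464)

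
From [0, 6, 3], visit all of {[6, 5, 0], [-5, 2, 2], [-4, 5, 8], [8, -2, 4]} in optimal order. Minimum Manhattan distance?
49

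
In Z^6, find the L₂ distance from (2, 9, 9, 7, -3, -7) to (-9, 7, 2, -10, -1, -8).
21.6333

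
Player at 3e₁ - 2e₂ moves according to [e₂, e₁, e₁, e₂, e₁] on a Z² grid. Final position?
(6, 0)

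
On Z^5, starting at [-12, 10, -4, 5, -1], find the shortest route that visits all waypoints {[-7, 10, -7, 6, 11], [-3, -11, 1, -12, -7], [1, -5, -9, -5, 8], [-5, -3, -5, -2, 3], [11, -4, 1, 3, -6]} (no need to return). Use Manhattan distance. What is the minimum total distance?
153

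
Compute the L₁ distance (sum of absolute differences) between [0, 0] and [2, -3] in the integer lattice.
5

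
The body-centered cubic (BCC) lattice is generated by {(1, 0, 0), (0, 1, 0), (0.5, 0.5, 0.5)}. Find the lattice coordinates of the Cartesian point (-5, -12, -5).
-7b₂ - 10b₃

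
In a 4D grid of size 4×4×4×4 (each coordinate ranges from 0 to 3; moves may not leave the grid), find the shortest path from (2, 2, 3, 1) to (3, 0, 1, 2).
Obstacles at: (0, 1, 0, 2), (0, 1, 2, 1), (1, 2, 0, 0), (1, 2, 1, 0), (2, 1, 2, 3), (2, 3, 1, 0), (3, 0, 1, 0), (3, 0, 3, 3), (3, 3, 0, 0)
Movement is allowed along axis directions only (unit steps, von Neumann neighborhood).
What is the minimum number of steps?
6
(one shortest path: (2, 2, 3, 1) → (3, 2, 3, 1) → (3, 1, 3, 1) → (3, 0, 3, 1) → (3, 0, 2, 1) → (3, 0, 1, 1) → (3, 0, 1, 2))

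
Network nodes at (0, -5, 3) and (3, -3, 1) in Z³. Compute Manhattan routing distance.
7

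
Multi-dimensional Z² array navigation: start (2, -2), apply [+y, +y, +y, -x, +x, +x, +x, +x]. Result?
(5, 1)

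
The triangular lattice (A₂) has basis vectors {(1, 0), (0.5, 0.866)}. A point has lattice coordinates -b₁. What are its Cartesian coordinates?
(-1, 0)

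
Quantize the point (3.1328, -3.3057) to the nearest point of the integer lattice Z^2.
(3, -3)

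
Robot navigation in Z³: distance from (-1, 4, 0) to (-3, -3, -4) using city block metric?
13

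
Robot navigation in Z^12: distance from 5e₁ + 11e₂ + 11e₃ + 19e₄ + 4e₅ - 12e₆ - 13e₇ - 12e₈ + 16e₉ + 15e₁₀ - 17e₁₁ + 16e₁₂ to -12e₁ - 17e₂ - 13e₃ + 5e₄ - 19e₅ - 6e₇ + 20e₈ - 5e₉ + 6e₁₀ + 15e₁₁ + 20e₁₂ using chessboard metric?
32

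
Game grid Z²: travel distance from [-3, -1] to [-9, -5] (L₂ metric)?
7.2111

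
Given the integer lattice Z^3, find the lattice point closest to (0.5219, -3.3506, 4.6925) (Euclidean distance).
(1, -3, 5)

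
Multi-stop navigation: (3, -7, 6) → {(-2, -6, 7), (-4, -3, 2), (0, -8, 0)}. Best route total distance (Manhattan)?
28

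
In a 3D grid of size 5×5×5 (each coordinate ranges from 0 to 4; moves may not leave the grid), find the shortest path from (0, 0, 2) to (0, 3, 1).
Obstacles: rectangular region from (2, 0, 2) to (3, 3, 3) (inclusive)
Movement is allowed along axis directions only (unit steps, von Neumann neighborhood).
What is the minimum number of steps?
4
(one shortest path: (0, 0, 2) → (0, 1, 2) → (0, 2, 2) → (0, 3, 2) → (0, 3, 1))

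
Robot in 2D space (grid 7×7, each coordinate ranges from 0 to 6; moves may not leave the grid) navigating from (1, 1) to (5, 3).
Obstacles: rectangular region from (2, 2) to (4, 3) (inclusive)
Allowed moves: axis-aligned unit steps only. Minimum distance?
6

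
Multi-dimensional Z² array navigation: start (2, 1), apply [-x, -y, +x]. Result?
(2, 0)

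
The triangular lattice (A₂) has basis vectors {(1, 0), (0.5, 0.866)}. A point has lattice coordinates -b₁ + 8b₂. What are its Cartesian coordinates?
(3, 6.928)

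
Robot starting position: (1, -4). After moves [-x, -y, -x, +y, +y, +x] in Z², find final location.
(0, -3)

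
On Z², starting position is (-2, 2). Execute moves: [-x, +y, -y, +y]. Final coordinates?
(-3, 3)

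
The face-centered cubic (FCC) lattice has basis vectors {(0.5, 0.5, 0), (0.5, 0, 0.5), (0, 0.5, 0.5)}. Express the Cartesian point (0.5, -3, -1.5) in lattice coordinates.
-b₁ + 2b₂ - 5b₃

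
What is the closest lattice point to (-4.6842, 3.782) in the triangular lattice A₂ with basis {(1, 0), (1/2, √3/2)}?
(-5, 3.464)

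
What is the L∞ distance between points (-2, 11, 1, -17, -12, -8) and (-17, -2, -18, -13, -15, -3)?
19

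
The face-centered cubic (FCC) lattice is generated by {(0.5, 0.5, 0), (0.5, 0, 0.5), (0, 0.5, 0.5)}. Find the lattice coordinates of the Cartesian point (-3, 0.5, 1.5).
-4b₁ - 2b₂ + 5b₃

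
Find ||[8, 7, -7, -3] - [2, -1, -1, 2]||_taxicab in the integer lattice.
25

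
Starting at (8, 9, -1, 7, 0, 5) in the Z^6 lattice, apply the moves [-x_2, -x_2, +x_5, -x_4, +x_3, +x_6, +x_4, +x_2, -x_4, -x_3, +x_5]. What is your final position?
(8, 8, -1, 6, 2, 6)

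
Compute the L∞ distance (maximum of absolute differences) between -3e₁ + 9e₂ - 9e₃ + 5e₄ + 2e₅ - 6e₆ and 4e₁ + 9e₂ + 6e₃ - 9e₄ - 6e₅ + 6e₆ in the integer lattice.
15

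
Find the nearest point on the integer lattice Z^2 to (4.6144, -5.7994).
(5, -6)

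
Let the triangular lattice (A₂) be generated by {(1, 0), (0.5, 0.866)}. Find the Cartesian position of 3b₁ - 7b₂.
(-0.5, -6.062)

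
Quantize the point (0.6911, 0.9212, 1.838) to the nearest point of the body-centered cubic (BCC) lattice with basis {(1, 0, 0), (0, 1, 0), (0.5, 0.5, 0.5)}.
(1, 1, 2)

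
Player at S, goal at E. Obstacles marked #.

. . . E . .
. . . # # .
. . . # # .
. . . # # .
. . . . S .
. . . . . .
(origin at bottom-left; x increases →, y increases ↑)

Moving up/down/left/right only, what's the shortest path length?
7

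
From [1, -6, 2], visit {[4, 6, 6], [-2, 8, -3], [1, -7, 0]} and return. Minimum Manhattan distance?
60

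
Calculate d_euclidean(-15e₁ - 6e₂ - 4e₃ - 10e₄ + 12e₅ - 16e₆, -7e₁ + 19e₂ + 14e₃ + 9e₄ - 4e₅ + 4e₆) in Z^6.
45.0555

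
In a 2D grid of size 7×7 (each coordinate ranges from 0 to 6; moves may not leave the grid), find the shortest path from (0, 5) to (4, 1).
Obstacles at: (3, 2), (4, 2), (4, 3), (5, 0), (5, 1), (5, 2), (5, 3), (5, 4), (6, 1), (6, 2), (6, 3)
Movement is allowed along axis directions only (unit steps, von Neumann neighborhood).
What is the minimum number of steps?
8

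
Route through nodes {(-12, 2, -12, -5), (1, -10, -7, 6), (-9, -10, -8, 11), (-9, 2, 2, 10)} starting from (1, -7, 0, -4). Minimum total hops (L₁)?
91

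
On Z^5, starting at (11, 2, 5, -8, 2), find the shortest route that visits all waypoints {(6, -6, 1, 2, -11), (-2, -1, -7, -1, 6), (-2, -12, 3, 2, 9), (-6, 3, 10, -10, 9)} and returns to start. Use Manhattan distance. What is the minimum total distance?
172
(one optimal route: (11, 2, 5, -8, 2) → (6, -6, 1, 2, -11) → (-2, -12, 3, 2, 9) → (-2, -1, -7, -1, 6) → (-6, 3, 10, -10, 9) → (11, 2, 5, -8, 2))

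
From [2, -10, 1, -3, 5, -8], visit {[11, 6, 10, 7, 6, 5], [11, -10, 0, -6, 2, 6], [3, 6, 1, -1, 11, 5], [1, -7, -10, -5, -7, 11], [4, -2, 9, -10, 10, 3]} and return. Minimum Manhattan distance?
230
(one optimal route: (2, -10, 1, -3, 5, -8) → (1, -7, -10, -5, -7, 11) → (11, -10, 0, -6, 2, 6) → (11, 6, 10, 7, 6, 5) → (3, 6, 1, -1, 11, 5) → (4, -2, 9, -10, 10, 3) → (2, -10, 1, -3, 5, -8))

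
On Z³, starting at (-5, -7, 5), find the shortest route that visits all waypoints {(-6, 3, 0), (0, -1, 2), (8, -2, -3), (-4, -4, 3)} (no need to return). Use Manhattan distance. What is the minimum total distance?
44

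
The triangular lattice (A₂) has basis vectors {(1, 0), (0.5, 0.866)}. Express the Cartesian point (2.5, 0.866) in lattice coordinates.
2b₁ + b₂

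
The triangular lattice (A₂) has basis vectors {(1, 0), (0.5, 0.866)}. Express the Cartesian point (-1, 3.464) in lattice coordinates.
-3b₁ + 4b₂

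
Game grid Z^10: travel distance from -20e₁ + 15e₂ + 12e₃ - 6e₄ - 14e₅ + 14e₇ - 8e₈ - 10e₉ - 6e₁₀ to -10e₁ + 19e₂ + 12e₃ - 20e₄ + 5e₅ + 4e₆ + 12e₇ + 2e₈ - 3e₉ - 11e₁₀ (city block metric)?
75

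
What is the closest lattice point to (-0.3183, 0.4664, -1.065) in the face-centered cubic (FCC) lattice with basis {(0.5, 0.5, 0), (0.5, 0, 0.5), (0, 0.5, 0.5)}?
(-0.5, 0.5, -1)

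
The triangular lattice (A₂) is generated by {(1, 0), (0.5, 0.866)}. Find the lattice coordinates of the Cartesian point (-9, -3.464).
-7b₁ - 4b₂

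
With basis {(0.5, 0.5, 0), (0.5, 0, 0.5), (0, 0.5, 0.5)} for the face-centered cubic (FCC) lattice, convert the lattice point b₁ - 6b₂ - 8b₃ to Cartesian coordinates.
(-2.5, -3.5, -7)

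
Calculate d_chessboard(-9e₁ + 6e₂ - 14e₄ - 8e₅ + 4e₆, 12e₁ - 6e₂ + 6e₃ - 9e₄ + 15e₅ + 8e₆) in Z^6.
23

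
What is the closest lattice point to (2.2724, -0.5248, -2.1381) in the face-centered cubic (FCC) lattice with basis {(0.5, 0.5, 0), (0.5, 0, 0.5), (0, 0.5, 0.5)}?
(2.5, -0.5, -2)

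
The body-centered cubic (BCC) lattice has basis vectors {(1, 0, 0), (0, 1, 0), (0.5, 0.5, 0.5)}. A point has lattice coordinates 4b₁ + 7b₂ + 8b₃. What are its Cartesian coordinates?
(8, 11, 4)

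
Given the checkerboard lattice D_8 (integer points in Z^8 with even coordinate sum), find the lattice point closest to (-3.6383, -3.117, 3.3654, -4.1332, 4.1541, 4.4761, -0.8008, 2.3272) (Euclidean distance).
(-4, -3, 3, -4, 4, 5, -1, 2)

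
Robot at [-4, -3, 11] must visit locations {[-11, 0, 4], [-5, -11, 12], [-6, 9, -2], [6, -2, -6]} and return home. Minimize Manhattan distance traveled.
110
(one optimal route: (-4, -3, 11) → (-5, -11, 12) → (-11, 0, 4) → (-6, 9, -2) → (6, -2, -6) → (-4, -3, 11))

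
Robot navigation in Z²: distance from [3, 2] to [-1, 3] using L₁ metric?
5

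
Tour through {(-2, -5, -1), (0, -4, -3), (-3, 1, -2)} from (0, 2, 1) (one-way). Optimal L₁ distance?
20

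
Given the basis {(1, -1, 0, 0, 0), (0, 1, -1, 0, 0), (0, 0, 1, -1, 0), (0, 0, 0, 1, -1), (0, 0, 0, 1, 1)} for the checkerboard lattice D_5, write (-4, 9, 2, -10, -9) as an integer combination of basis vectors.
-4b₁ + 5b₂ + 7b₃ + 3b₄ - 6b₅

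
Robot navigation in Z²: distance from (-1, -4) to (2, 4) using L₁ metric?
11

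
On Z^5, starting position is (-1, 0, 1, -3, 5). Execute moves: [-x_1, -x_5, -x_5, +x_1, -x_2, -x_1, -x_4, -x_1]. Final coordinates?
(-3, -1, 1, -4, 3)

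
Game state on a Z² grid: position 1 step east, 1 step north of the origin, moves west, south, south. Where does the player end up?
(0, -1)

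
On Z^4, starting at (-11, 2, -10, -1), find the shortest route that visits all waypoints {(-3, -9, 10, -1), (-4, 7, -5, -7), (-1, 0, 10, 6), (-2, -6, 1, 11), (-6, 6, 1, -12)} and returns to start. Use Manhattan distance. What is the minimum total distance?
154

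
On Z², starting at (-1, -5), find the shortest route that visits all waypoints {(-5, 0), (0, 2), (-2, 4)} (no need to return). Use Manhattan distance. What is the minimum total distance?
19
(one optimal route: (-1, -5) → (0, 2) → (-2, 4) → (-5, 0))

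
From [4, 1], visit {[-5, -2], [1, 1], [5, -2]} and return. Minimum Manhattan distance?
26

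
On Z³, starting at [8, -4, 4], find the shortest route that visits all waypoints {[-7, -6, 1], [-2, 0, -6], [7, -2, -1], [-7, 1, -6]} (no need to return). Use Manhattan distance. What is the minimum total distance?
44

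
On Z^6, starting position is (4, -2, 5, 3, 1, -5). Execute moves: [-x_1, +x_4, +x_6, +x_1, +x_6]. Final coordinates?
(4, -2, 5, 4, 1, -3)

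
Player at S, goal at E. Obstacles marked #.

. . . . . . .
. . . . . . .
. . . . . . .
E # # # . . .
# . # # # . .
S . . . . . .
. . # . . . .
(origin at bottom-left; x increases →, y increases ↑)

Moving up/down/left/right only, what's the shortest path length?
14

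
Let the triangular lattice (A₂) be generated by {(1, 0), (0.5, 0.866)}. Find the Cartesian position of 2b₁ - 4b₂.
(0, -3.464)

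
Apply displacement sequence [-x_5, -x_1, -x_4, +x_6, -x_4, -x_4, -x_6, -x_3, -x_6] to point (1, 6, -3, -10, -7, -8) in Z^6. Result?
(0, 6, -4, -13, -8, -9)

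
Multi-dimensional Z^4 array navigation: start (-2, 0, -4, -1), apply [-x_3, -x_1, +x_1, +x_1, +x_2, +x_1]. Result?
(0, 1, -5, -1)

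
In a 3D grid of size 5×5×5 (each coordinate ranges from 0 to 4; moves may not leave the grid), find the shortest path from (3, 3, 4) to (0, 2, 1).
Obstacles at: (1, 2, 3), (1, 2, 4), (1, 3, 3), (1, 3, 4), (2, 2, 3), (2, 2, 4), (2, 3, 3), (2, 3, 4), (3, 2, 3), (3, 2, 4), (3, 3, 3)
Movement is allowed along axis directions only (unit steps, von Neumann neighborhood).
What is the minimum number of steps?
9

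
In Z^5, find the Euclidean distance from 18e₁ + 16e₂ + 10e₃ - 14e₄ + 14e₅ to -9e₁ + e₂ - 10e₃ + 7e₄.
44.6206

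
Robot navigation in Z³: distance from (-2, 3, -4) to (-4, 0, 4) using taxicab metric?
13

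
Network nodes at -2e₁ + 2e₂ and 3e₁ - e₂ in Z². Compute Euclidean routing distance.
5.83095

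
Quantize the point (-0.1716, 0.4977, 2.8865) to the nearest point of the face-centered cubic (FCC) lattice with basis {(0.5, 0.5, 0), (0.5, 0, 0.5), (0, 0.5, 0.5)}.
(-0.5, 0.5, 3)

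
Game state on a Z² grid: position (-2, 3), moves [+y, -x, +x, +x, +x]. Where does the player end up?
(0, 4)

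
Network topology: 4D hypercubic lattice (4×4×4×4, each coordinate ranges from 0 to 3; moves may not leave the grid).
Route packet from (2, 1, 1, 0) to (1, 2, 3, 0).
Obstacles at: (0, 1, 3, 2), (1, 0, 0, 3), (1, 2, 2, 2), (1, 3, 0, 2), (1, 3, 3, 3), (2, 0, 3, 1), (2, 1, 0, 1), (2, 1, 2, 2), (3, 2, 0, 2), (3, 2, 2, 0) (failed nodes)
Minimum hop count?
4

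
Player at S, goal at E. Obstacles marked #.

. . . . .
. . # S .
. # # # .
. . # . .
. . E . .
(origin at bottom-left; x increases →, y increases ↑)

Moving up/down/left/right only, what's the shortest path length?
6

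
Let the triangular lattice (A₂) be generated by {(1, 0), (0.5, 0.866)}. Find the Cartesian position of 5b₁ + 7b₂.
(8.5, 6.062)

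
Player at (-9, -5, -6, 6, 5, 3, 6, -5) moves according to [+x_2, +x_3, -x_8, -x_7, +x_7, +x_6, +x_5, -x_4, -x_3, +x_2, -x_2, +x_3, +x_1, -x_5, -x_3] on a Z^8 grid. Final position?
(-8, -4, -6, 5, 5, 4, 6, -6)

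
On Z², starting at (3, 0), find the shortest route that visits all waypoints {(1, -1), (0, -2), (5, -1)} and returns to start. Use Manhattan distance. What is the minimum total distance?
14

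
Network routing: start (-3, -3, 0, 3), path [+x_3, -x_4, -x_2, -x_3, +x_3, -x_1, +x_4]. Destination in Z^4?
(-4, -4, 1, 3)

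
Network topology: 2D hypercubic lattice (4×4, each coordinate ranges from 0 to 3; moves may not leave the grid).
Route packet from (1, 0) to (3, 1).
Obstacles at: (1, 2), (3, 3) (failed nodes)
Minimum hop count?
3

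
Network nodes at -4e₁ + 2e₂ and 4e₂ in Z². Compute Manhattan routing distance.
6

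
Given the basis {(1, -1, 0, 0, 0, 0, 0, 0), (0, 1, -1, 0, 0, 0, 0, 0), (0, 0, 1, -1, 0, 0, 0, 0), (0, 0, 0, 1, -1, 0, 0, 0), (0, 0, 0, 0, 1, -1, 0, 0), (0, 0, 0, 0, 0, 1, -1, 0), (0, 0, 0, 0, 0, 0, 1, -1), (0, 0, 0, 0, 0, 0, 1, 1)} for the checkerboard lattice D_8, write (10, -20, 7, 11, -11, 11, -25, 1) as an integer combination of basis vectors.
10b₁ - 10b₂ - 3b₃ + 8b₄ - 3b₅ + 8b₆ - 9b₇ - 8b₈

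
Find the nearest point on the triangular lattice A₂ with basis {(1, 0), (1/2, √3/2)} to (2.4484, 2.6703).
(2.5, 2.598)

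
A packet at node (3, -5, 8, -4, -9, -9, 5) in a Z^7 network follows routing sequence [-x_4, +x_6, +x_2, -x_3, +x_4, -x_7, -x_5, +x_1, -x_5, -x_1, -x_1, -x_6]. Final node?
(2, -4, 7, -4, -11, -9, 4)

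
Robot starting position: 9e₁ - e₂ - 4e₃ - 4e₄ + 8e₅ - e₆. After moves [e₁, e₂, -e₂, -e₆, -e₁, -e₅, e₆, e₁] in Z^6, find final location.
(10, -1, -4, -4, 7, -1)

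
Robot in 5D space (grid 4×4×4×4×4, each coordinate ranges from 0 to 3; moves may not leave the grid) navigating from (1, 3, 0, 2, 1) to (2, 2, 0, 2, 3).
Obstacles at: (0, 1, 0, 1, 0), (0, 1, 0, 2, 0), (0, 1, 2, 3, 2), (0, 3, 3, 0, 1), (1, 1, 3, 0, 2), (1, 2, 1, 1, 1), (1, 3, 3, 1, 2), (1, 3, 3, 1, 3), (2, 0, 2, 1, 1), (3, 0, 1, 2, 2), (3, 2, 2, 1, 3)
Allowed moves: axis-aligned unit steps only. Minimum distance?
4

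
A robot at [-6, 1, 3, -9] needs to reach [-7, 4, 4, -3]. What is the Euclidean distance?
6.85565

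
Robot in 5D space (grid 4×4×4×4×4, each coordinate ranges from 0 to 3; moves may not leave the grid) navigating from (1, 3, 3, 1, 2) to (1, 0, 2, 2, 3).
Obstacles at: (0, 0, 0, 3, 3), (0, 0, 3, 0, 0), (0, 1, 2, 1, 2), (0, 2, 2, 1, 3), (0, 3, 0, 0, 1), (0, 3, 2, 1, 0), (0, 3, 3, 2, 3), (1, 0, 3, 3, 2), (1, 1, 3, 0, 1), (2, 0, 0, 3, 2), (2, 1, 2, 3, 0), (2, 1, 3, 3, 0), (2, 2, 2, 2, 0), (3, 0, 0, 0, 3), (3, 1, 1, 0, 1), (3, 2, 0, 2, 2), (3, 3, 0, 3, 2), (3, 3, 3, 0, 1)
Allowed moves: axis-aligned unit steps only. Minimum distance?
6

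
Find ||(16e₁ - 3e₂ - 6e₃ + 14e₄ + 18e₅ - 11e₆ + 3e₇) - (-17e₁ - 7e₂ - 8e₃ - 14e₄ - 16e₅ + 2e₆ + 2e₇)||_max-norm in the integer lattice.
34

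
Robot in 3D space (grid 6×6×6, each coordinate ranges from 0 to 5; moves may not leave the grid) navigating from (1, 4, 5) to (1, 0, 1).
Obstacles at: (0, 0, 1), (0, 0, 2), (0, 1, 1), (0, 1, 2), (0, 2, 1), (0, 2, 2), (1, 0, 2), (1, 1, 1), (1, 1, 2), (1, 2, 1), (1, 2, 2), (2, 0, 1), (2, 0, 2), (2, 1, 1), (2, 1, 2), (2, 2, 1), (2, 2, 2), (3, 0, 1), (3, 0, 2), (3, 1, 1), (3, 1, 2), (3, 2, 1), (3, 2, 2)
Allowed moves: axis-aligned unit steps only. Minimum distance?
10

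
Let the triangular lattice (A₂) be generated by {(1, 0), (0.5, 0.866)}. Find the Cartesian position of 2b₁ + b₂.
(2.5, 0.866)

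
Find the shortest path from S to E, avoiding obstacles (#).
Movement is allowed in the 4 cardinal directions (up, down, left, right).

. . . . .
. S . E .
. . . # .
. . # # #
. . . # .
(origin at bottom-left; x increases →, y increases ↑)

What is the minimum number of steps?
2
(one shortest path: (1, 3) → (2, 3) → (3, 3))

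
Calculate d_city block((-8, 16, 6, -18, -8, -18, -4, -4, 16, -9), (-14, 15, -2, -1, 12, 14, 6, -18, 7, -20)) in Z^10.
128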